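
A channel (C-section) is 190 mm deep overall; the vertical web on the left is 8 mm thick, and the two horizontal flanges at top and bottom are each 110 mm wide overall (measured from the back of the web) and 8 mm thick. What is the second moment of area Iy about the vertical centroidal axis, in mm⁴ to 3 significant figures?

Iy ≈ 3.80 × 10⁶ mm⁴

Break the section into simple shapes (no overlaps), measuring from the bottom-left corner of the bounding box.
Web: 8 × 190, A = 1 520 mm², x = 4 mm, Ī = 8106.7 mm⁴.
Top flange (beyond web): 102 × 8, A = 816 mm², x = 59 mm, Ī = 707 472 mm⁴.
Bottom flange (beyond web): 102 × 8, A = 816 mm², x = 59 mm, Ī = 707 472 mm⁴.
Centroid: x̄ = ΣA·x / ΣA = 32.477 mm.
Transfer each piece to the vertical centroidal axis using Ī + A·d² with d = x − 32.477:
  web: d = -28.477 mm → contributes +1 240 748 mm⁴
  top flange (beyond web): d = 26.523 mm → contributes +1 281 496 mm⁴
  bottom flange (beyond web): d = 26.523 mm → contributes +1 281 496 mm⁴
Total I = 3 803 741 mm⁴.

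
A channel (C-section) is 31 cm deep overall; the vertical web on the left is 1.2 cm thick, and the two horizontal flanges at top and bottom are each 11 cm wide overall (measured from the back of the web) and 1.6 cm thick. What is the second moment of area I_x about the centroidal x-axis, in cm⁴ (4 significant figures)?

I_x ≈ 9762 cm⁴

Break the section into simple shapes (no overlaps), measuring from the bottom-left corner of the bounding box.
Web: 1.2 × 31, A = 37.2 cm², y = 15.5 cm, Ī = 2979.1 cm⁴.
Top flange (beyond web): 9.8 × 1.6, A = 15.68 cm², y = 30.2 cm, Ī = 3.34507 cm⁴.
Bottom flange (beyond web): 9.8 × 1.6, A = 15.68 cm², y = 0.8 cm, Ī = 3.34507 cm⁴.
By symmetry the centroid is at mid-height, ȳ = 15.5 cm.
Transfer each piece to the centroidal x-axis using Ī + A·d² with d = y − 15.5:
  web: d = 0 cm → contributes +2979.1 cm⁴
  top flange (beyond web): d = 14.7 cm → contributes +3391.64 cm⁴
  bottom flange (beyond web): d = -14.7 cm → contributes +3391.64 cm⁴
Total I = 9762.37 cm⁴.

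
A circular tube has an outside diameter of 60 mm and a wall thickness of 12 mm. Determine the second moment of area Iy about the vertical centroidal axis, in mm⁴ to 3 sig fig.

Iy ≈ 5.54 × 10⁵ mm⁴

Break the section into simple shapes (no overlaps), measuring from the bottom-left corner of the bounding box.
Outer circle: ⌀60, A = 2827.4 mm², x = 30 mm, Ī = 636 173 mm⁴.
Bore (subtracted): ⌀36, A = 1017.9 mm², x = 30 mm, Ī = 82 448 mm⁴.
By symmetry the centroid is at mid-width, x̄ = 30 mm.
All pieces are centred on the vertical centroidal axis, so I = ΣĪ (holes subtracted) = 553 725 mm⁴.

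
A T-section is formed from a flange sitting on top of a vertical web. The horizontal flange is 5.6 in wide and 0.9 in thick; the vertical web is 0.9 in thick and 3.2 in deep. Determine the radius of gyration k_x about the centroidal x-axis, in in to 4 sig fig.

k_x ≈ 1.151 in

Decompose the section into non-overlapping parts with the origin at the bottom-left of its bounding rectangle.
Flange: 5.6 × 0.9, A = 5.04 in², y = 3.65 in, Ī = 0.3402 in⁴.
Web: 0.9 × 3.2, A = 2.88 in², y = 1.6 in, Ī = 2.4576 in⁴.
Centroid: ȳ = ΣA·y / ΣA = 2.90455 in.
Transfer each piece to the centroidal x-axis using Ī + A·d² with d = y − 2.90455:
  flange: d = 0.745455 in → contributes +3.14094 in⁴
  web: d = -1.30455 in → contributes +7.3589 in⁴
Total I = 10.4998 in⁴.
Radius of gyration: k = √(I/A) = √(10.4998 / 7.92) = 1.15141 in.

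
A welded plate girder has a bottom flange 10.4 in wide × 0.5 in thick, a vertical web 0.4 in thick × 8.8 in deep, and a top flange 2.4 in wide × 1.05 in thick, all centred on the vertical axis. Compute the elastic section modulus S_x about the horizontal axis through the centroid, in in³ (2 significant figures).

S_x ≈ 28 in³

Treat the section as a set of non-overlapping primitives; coordinates are from the bounding-box lower-left.
Bottom plate: 10.4 × 0.5, A = 5.2 in², y = 0.25 in, Ī = 0.1083 in⁴.
Web plate: 0.4 × 8.8, A = 3.52 in², y = 4.9 in, Ī = 22.72 in⁴.
Top plate: 2.4 × 1.05, A = 2.52 in², y = 9.825 in, Ī = 0.2315 in⁴.
Centroid: ȳ = ΣA·y / ΣA = 3.853 in.
Transfer each piece to the horizontal axis through the centroid using Ī + A·d² with d = y − 3.853:
  bottom plate: d = -3.603 in → contributes +67.61 in⁴
  web plate: d = 1.047 in → contributes +26.57 in⁴
  top plate: d = 5.972 in → contributes +90.11 in⁴
Total I = 184.3 in⁴.
Extreme fibre distance c = 6.497 in; S = I/c = 28.37 in³.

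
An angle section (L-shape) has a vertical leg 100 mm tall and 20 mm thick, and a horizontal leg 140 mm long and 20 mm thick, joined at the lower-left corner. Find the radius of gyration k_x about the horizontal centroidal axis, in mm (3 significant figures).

Treat the section as a set of non-overlapping primitives; coordinates are from the bounding-box lower-left.
Vertical leg: 20 × 100, A = 2 000 mm², y = 50 mm, Ī = 1 666 667 mm⁴.
Horizontal leg (remainder): 120 × 20, A = 2 400 mm², y = 10 mm, Ī = 80 000 mm⁴.
Centroid: ȳ = ΣA·y / ΣA = 28.182 mm.
Transfer each piece to the horizontal centroidal axis using Ī + A·d² with d = y − 28.182:
  vertical leg: d = 21.818 mm → contributes +2 618 733 mm⁴
  horizontal leg (remainder): d = -18.182 mm → contributes +873 388 mm⁴
Total I = 3 492 121 mm⁴.
Radius of gyration: k = √(I/A) = √(3 492 121 / 4 400) = 28.172 mm.

k_x ≈ 28.2 mm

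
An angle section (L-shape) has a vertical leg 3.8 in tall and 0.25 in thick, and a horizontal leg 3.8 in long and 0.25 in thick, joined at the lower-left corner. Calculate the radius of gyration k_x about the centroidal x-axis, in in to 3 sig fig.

Break the section into simple shapes (no overlaps), measuring from the bottom-left corner of the bounding box.
Vertical leg: 0.25 × 3.8, A = 0.95 in², y = 1.9 in, Ī = 1.1432 in⁴.
Horizontal leg (remainder): 3.55 × 0.25, A = 0.8875 in², y = 0.125 in, Ī = 0.0046224 in⁴.
Centroid: ȳ = ΣA·y / ΣA = 1.0427 in.
Transfer each piece to the centroidal x-axis using Ī + A·d² with d = y − 1.0427:
  vertical leg: d = 0.85731 in → contributes +1.8414 in⁴
  horizontal leg (remainder): d = -0.91769 in → contributes +0.75203 in⁴
Total I = 2.5934 in⁴.
Radius of gyration: k = √(I/A) = √(2.5934 / 1.8375) = 1.188 in.

k_x ≈ 1.19 in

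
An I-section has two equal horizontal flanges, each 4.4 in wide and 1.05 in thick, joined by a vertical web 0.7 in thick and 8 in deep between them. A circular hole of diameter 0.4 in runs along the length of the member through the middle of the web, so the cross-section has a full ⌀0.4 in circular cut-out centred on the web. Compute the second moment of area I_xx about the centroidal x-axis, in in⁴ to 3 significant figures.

Treat the section as a set of non-overlapping primitives; coordinates are from the bounding-box lower-left.
Bottom flange: 4.4 × 1.05, A = 4.62 in², y = 0.525 in, Ī = 0.42446 in⁴.
Web: 0.7 × 8, A = 5.6 in², y = 5.05 in, Ī = 29.867 in⁴.
Top flange: 4.4 × 1.05, A = 4.62 in², y = 9.575 in, Ī = 0.42446 in⁴.
Hole (subtracted): ⌀0.4, A = 0.12566 in², y = 5.05 in, Ī = 0.0012566 in⁴.
By symmetry the centroid is at mid-height, ȳ = 5.05 in.
Transfer each piece to the centroidal x-axis using Ī + A·d² with d = y − 5.05:
  bottom flange: d = -4.525 in → contributes +95.022 in⁴
  web: d = 0 in → contributes +29.867 in⁴
  top flange: d = 4.525 in → contributes +95.022 in⁴
  hole: d = 0 in → contributes −0.0012566 in⁴
Total I = 219.91 in⁴.

I_xx ≈ 220 in⁴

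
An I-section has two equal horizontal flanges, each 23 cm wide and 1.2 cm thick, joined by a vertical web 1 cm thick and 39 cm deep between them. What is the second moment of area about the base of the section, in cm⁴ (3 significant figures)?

Break the section into simple shapes (no overlaps), measuring from the bottom-left corner of the bounding box.
Bottom flange: 23 × 1.2, A = 27.6 cm², y = 0.6 cm, Ī = 3.312 cm⁴.
Web: 1 × 39, A = 39 cm², y = 20.7 cm, Ī = 4943.3 cm⁴.
Top flange: 23 × 1.2, A = 27.6 cm², y = 40.8 cm, Ī = 3.312 cm⁴.
Transfer each piece to a horizontal axis along the bottom face using Ī + A·d² with d = y − 0:
  bottom flange: d = 0.6 cm → contributes +13.248 cm⁴
  web: d = 20.7 cm → contributes +21 654 cm⁴
  top flange: d = 40.8 cm → contributes +45 947 cm⁴
Total I = 67 615 cm⁴.

I_base ≈ 6.76 × 10⁴ cm⁴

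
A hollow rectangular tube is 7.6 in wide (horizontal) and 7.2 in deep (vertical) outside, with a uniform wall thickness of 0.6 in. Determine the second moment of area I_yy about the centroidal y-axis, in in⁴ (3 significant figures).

Break the section into simple shapes (no overlaps), measuring from the bottom-left corner of the bounding box.
Outer rectangle: 7.6 × 7.2, A = 54.72 in², x = 3.8 in, Ī = 263.39 in⁴.
Inner void (subtracted): 6.4 × 6, A = 38.4 in², x = 3.8 in, Ī = 131.07 in⁴.
By symmetry the centroid is at mid-width, x̄ = 3.8 in.
All pieces are centred on the centroidal y-axis, so I = ΣĪ (holes subtracted) = 132.31 in⁴.

I_yy ≈ 132 in⁴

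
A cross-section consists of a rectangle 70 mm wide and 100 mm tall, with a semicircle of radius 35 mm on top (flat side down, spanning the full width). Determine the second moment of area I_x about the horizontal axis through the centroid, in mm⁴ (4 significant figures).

I_x ≈ 1.235 × 10⁷ mm⁴

Split into non-overlapping primitives; take the origin at the lower-left of the bounding box.
Rectangular body: 70 × 100, A = 7 000 mm², y = 50 mm, Ī = 5 833 333 mm⁴.
Semicircular cap: semicircle r = 35, A = 1924.23 mm², y = 114.854 mm, Ī = 164 704 mm⁴.
Centroid: ȳ = ΣA·y / ΣA = 63.9838 mm.
Transfer each piece to the horizontal axis through the centroid using Ī + A·d² with d = y − 63.9838:
  rectangular body: d = -13.9838 mm → contributes +7 202 160 mm⁴
  semicircular cap: d = 50.8707 mm → contributes +5 144 261 mm⁴
Total I = 12 346 421 mm⁴.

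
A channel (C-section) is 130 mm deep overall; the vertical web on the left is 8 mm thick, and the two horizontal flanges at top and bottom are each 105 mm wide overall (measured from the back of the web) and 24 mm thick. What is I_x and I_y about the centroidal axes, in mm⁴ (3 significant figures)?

I_x ≈ 1.48 × 10⁷ mm⁴, I_y ≈ 6.00 × 10⁶ mm⁴

Split into non-overlapping primitives; take the origin at the lower-left of the bounding box.
Web: 8 × 130, A = 1 040 mm², y = 65 mm, Ī = 1 464 667 mm⁴.
Top flange (beyond web): 97 × 24, A = 2 328 mm², y = 118 mm, Ī = 111 744 mm⁴.
Bottom flange (beyond web): 97 × 24, A = 2 328 mm², y = 12 mm, Ī = 111 744 mm⁴.
By symmetry the centroid is at mid-height, ȳ = 65 mm.
Transfer each piece to the centroidal x-axis using Ī + A·d² with d = y − 65:
  web: d = 0 mm → contributes +1 464 667 mm⁴
  top flange (beyond web): d = 53 mm → contributes +6 651 096 mm⁴
  bottom flange (beyond web): d = -53 mm → contributes +6 651 096 mm⁴
Total I = 14 766 859 mm⁴.
For the y-axis: x̄ = 46.914 mm.
Repeating about the centroidal y-axis gives I_y = 5 999 361 mm⁴.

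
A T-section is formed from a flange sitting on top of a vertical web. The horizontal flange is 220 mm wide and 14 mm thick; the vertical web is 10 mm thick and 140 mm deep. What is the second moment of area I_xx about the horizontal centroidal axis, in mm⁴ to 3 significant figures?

I_xx ≈ 8.04 × 10⁶ mm⁴

Split into non-overlapping primitives; take the origin at the lower-left of the bounding box.
Flange: 220 × 14, A = 3 080 mm², y = 147 mm, Ī = 50 307 mm⁴.
Web: 10 × 140, A = 1 400 mm², y = 70 mm, Ī = 2 286 667 mm⁴.
Centroid: ȳ = ΣA·y / ΣA = 122.94 mm.
Transfer each piece to the horizontal centroidal axis using Ī + A·d² with d = y − 122.94:
  flange: d = 24.063 mm → contributes +1 833 639 mm⁴
  web: d = -52.938 mm → contributes +6 209 997 mm⁴
Total I = 8 043 636 mm⁴.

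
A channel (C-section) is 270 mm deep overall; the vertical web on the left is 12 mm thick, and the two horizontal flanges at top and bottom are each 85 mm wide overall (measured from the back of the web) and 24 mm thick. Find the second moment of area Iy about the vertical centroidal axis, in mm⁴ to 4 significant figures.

Treat the section as a set of non-overlapping primitives; coordinates are from the bounding-box lower-left.
Web: 12 × 270, A = 3 240 mm², x = 6 mm, Ī = 38 880 mm⁴.
Top flange (beyond web): 73 × 24, A = 1 752 mm², x = 48.5 mm, Ī = 778 034 mm⁴.
Bottom flange (beyond web): 73 × 24, A = 1 752 mm², x = 48.5 mm, Ī = 778 034 mm⁴.
Centroid: x̄ = ΣA·x / ΣA = 28.0819 mm.
Transfer each piece to the vertical centroidal axis using Ī + A·d² with d = x − 28.0819:
  web: d = -22.0819 mm → contributes +1 618 730 mm⁴
  top flange (beyond web): d = 20.4181 mm → contributes +1 508 444 mm⁴
  bottom flange (beyond web): d = 20.4181 mm → contributes +1 508 444 mm⁴
Total I = 4 635 619 mm⁴.

Iy ≈ 4.636 × 10⁶ mm⁴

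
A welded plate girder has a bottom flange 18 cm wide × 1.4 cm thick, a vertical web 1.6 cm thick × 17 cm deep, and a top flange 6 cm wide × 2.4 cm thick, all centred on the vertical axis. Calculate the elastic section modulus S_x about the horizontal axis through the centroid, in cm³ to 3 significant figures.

Split into non-overlapping primitives; take the origin at the lower-left of the bounding box.
Bottom plate: 18 × 1.4, A = 25.2 cm², y = 0.7 cm, Ī = 4.116 cm⁴.
Web plate: 1.6 × 17, A = 27.2 cm², y = 9.9 cm, Ī = 655.07 cm⁴.
Top plate: 6 × 2.4, A = 14.4 cm², y = 19.6 cm, Ī = 6.912 cm⁴.
Centroid: ȳ = ΣA·y / ΣA = 8.5204 cm.
Transfer each piece to the horizontal axis through the centroid using Ī + A·d² with d = y − 8.5204:
  bottom plate: d = -7.8204 cm → contributes +1545.3 cm⁴
  web plate: d = 1.3796 cm → contributes +706.84 cm⁴
  top plate: d = 11.08 cm → contributes +1774.6 cm⁴
Total I = 4026.8 cm⁴.
Extreme fibre distance c = 12.28 cm; S = I/c = 327.92 cm³.

S_x ≈ 328 cm³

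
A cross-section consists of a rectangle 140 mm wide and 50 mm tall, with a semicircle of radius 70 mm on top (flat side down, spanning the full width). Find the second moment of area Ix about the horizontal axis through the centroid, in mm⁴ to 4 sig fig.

Split into non-overlapping primitives; take the origin at the lower-left of the bounding box.
Rectangular body: 140 × 50, A = 7 000 mm², y = 25 mm, Ī = 1 458 333 mm⁴.
Semicircular cap: semicircle r = 70, A = 7696.9 mm², y = 79.7089 mm, Ī = 2 635 265 mm⁴.
Centroid: ȳ = ΣA·y / ΣA = 53.6516 mm.
Transfer each piece to the horizontal axis through the centroid using Ī + A·d² with d = y − 53.6516:
  rectangular body: d = -28.6516 mm → contributes +7 204 718 mm⁴
  semicircular cap: d = 26.0574 mm → contributes +7 861 353 mm⁴
Total I = 15 066 071 mm⁴.

Ix ≈ 1.507 × 10⁷ mm⁴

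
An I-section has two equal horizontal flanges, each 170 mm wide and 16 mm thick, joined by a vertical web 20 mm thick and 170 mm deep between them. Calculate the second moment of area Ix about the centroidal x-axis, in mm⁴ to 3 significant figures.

Decompose the section into non-overlapping parts with the origin at the bottom-left of its bounding rectangle.
Bottom flange: 170 × 16, A = 2 720 mm², y = 8 mm, Ī = 58 027 mm⁴.
Web: 20 × 170, A = 3 400 mm², y = 101 mm, Ī = 8 188 333 mm⁴.
Top flange: 170 × 16, A = 2 720 mm², y = 194 mm, Ī = 58 027 mm⁴.
By symmetry the centroid is at mid-height, ȳ = 101 mm.
Transfer each piece to the centroidal x-axis using Ī + A·d² with d = y − 101:
  bottom flange: d = -93 mm → contributes +23 583 307 mm⁴
  web: d = 0 mm → contributes +8 188 333 mm⁴
  top flange: d = 93 mm → contributes +23 583 307 mm⁴
Total I = 55 354 947 mm⁴.

Ix ≈ 5.54 × 10⁷ mm⁴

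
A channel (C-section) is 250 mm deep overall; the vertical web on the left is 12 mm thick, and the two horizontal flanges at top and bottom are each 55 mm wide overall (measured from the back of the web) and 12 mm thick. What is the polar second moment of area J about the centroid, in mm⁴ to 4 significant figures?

Break the section into simple shapes (no overlaps), measuring from the bottom-left corner of the bounding box.
Web: 12 × 250, A = 3 000 mm², y = 125 mm, Ī = 15 625 000 mm⁴.
Top flange (beyond web): 43 × 12, A = 516 mm², y = 244 mm, Ī = 6 192 mm⁴.
Bottom flange (beyond web): 43 × 12, A = 516 mm², y = 6 mm, Ī = 6 192 mm⁴.
By symmetry the centroid is at mid-height, ȳ = 125 mm.
Transfer each piece to the centroidal x-axis using Ī + A·d² with d = y − 125:
  web: d = 0 mm → contributes +15 625 000 mm⁴
  top flange (beyond web): d = 119 mm → contributes +7 313 268 mm⁴
  bottom flange (beyond web): d = -119 mm → contributes +7 313 268 mm⁴
Total I = 30 251 536 mm⁴.
For the y-axis: x̄ = 13.0387 mm.
Repeating about the centroidal y-axis gives I_y = 775 706 mm⁴.
Polar second moment: J = I_x + I_y = 31 027 242 mm⁴.

J ≈ 3.103 × 10⁷ mm⁴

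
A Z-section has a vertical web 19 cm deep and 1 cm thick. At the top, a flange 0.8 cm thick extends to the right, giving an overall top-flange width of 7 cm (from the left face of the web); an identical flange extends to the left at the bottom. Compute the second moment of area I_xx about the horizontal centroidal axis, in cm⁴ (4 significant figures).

Treat the section as a set of non-overlapping primitives; coordinates are from the bounding-box lower-left.
Web: 1 × 19, A = 19 cm², y = 9.5 cm, Ī = 571.583 cm⁴.
Top flange (beyond web): 6 × 0.8, A = 4.8 cm², y = 18.6 cm, Ī = 0.256 cm⁴.
Bottom flange (beyond web): 6 × 0.8, A = 4.8 cm², y = 0.4 cm, Ī = 0.256 cm⁴.
Centroid: ȳ = ΣA·y / ΣA = 9.5 cm.
Transfer each piece to the horizontal centroidal axis using Ī + A·d² with d = y − 9.5:
  web: d = 0 cm → contributes +571.583 cm⁴
  top flange (beyond web): d = 9.1 cm → contributes +397.744 cm⁴
  bottom flange (beyond web): d = -9.1 cm → contributes +397.744 cm⁴
Total I = 1367.07 cm⁴.

I_xx ≈ 1367 cm⁴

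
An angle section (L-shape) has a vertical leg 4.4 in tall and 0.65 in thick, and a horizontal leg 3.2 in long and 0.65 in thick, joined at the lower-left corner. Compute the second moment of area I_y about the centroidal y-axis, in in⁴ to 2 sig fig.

I_y ≈ 3.7 in⁴

Treat the section as a set of non-overlapping primitives; coordinates are from the bounding-box lower-left.
Vertical leg: 0.65 × 4.4, A = 2.86 in², x = 0.325 in, Ī = 0.1007 in⁴.
Horizontal leg (remainder): 2.55 × 0.65, A = 1.658 in², x = 1.925 in, Ī = 0.8982 in⁴.
Centroid: x̄ = ΣA·x / ΣA = 0.9121 in.
Transfer each piece to the centroidal y-axis using Ī + A·d² with d = x − 0.9121:
  vertical leg: d = -0.5871 in → contributes +1.086 in⁴
  horizontal leg (remainder): d = 1.013 in → contributes +2.599 in⁴
Total I = 3.685 in⁴.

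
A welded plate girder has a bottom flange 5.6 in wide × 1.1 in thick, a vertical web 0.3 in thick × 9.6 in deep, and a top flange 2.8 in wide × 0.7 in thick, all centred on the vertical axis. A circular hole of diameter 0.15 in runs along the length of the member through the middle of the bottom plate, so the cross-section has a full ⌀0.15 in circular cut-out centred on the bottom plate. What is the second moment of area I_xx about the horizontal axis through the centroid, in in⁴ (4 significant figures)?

Split into non-overlapping primitives; take the origin at the lower-left of the bounding box.
Bottom plate: 5.6 × 1.1, A = 6.16 in², y = 0.55 in, Ī = 0.621133 in⁴.
Web plate: 0.3 × 9.6, A = 2.88 in², y = 5.9 in, Ī = 22.1184 in⁴.
Top plate: 2.8 × 0.7, A = 1.96 in², y = 11.05 in, Ī = 0.0800333 in⁴.
Hole (subtracted): ⌀0.15, A = 0.0176715 in², y = 0.55 in, Ī = 0.0000248505 in⁴.
Centroid: ȳ = ΣA·y / ΣA = 3.8269 in.
Transfer each piece to the horizontal axis through the centroid using Ī + A·d² with d = y − 3.8269:
  bottom plate: d = -3.2769 in → contributes +66.7677 in⁴
  web plate: d = 2.0731 in → contributes +34.4959 in⁴
  top plate: d = 7.2231 in → contributes +102.339 in⁴
  hole: d = -3.2769 in → contributes −0.189782 in⁴
Total I = 203.413 in⁴.

I_xx ≈ 203.4 in⁴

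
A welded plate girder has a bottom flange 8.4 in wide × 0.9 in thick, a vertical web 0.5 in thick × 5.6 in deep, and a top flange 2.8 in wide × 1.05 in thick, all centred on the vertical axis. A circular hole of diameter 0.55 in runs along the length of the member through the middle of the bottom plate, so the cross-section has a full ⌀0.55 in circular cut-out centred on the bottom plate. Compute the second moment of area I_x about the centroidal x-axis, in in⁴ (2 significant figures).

I_x ≈ 100 in⁴

Treat the section as a set of non-overlapping primitives; coordinates are from the bounding-box lower-left.
Bottom plate: 8.4 × 0.9, A = 7.56 in², y = 0.45 in, Ī = 0.5103 in⁴.
Web plate: 0.5 × 5.6, A = 2.8 in², y = 3.7 in, Ī = 7.317 in⁴.
Top plate: 2.8 × 1.05, A = 2.94 in², y = 7.025 in, Ī = 0.2701 in⁴.
Hole (subtracted): ⌀0.55, A = 0.2376 in², y = 0.45 in, Ī = 0.004492 in⁴.
Centroid: ȳ = ΣA·y / ΣA = 2.627 in.
Transfer each piece to the centroidal x-axis using Ī + A·d² with d = y − 2.627:
  bottom plate: d = -2.177 in → contributes +36.32 in⁴
  web plate: d = 1.073 in → contributes +10.54 in⁴
  top plate: d = 4.398 in → contributes +57.15 in⁴
  hole: d = -2.177 in → contributes −1.13 in⁴
Total I = 102.9 in⁴.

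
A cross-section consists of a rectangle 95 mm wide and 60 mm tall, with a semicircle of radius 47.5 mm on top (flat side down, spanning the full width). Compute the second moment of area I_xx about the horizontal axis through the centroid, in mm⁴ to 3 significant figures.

Treat the section as a set of non-overlapping primitives; coordinates are from the bounding-box lower-left.
Rectangular body: 95 × 60, A = 5 700 mm², y = 30 mm, Ī = 1 710 000 mm⁴.
Semicircular cap: semicircle r = 47.5, A = 3544.1 mm², y = 80.16 mm, Ī = 558 736 mm⁴.
Centroid: ȳ = ΣA·y / ΣA = 49.231 mm.
Transfer each piece to the horizontal axis through the centroid using Ī + A·d² with d = y − 49.231:
  rectangular body: d = -19.231 mm → contributes +3 817 985 mm⁴
  semicircular cap: d = 30.929 mm → contributes +3 949 013 mm⁴
Total I = 7 766 998 mm⁴.

I_xx ≈ 7.77 × 10⁶ mm⁴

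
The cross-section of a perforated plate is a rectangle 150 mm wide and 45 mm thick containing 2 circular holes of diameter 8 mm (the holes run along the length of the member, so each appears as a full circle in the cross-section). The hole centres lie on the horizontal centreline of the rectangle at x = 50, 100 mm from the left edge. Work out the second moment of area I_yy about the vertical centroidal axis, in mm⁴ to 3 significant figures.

Treat the section as a set of non-overlapping primitives; coordinates are from the bounding-box lower-left.
Plate: 150 × 45, A = 6 750 mm², x = 75 mm, Ī = 12 656 250 mm⁴.
Hole 1 (subtracted): ⌀8, A = 50.265 mm², x = 50 mm, Ī = 201.06 mm⁴.
Hole 2 (subtracted): ⌀8, A = 50.265 mm², x = 100 mm, Ī = 201.06 mm⁴.
By symmetry the centroid is at mid-width, x̄ = 75 mm.
Transfer each piece to the vertical centroidal axis using Ī + A·d² with d = x − 75:
  plate: d = 0 mm → contributes +12 656 250 mm⁴
  hole 1: d = -25 mm → contributes −31 617 mm⁴
  hole 2: d = 25 mm → contributes −31 617 mm⁴
Total I = 12 593 016 mm⁴.

I_yy ≈ 1.26 × 10⁷ mm⁴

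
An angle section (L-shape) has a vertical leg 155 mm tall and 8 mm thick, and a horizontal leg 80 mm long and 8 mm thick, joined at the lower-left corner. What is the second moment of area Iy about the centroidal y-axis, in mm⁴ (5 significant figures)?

Treat the section as a set of non-overlapping primitives; coordinates are from the bounding-box lower-left.
Vertical leg: 8 × 155, A = 1 240 mm², x = 4 mm, Ī = 6613.333 mm⁴.
Horizontal leg (remainder): 72 × 8, A = 576 mm², x = 44 mm, Ī = 248 832 mm⁴.
Centroid: x̄ = ΣA·x / ΣA = 16.68722 mm.
Transfer each piece to the centroidal y-axis using Ī + A·d² with d = x − 16.68722:
  vertical leg: d = -12.68722 mm → contributes +206210.8 mm⁴
  horizontal leg (remainder): d = 27.31278 mm → contributes +678520.9 mm⁴
Total I = 884731.7 mm⁴.

Iy ≈ 8.8473 × 10⁵ mm⁴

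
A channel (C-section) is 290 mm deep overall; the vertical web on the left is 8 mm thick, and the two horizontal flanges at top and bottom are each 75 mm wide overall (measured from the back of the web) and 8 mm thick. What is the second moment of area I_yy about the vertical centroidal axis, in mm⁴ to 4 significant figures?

I_yy ≈ 1.444 × 10⁶ mm⁴

Split into non-overlapping primitives; take the origin at the lower-left of the bounding box.
Web: 8 × 290, A = 2 320 mm², x = 4 mm, Ī = 12373.3 mm⁴.
Top flange (beyond web): 67 × 8, A = 536 mm², x = 41.5 mm, Ī = 200 509 mm⁴.
Bottom flange (beyond web): 67 × 8, A = 536 mm², x = 41.5 mm, Ī = 200 509 mm⁴.
Centroid: x̄ = ΣA·x / ΣA = 15.8514 mm.
Transfer each piece to the vertical centroidal axis using Ī + A·d² with d = x − 15.8514:
  web: d = -11.8514 mm → contributes +338 231 mm⁴
  top flange (beyond web): d = 25.6486 mm → contributes +553 116 mm⁴
  bottom flange (beyond web): d = 25.6486 mm → contributes +553 116 mm⁴
Total I = 1 444 464 mm⁴.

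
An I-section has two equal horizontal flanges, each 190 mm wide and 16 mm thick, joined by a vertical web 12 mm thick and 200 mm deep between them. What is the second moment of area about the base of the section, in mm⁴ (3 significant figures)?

I_base ≈ 1.93 × 10⁸ mm⁴

Decompose the section into non-overlapping parts with the origin at the bottom-left of its bounding rectangle.
Bottom flange: 190 × 16, A = 3 040 mm², y = 8 mm, Ī = 64 853 mm⁴.
Web: 12 × 200, A = 2 400 mm², y = 116 mm, Ī = 8 000 000 mm⁴.
Top flange: 190 × 16, A = 3 040 mm², y = 224 mm, Ī = 64 853 mm⁴.
Transfer each piece to the base of the section using Ī + A·d² with d = y − 0:
  bottom flange: d = 8 mm → contributes +259 413 mm⁴
  web: d = 116 mm → contributes +40 294 400 mm⁴
  top flange: d = 224 mm → contributes +152 599 893 mm⁴
Total I = 193 153 707 mm⁴.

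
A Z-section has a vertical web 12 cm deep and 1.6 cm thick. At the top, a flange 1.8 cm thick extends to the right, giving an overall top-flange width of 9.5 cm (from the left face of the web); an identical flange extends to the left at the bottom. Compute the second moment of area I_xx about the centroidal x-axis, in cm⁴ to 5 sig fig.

Treat the section as a set of non-overlapping primitives; coordinates are from the bounding-box lower-left.
Web: 1.6 × 12, A = 19.2 cm², y = 6 cm, Ī = 230.4 cm⁴.
Top flange (beyond web): 7.9 × 1.8, A = 14.22 cm², y = 11.1 cm, Ī = 3.8394 cm⁴.
Bottom flange (beyond web): 7.9 × 1.8, A = 14.22 cm², y = 0.9 cm, Ī = 3.8394 cm⁴.
Centroid: ȳ = ΣA·y / ΣA = 6 cm.
Transfer each piece to the centroidal x-axis using Ī + A·d² with d = y − 6:
  web: d = 0 cm → contributes +230.4 cm⁴
  top flange (beyond web): d = 5.1 cm → contributes +373.7016 cm⁴
  bottom flange (beyond web): d = -5.1 cm → contributes +373.7016 cm⁴
Total I = 977.8032 cm⁴.

I_xx ≈ 977.80 cm⁴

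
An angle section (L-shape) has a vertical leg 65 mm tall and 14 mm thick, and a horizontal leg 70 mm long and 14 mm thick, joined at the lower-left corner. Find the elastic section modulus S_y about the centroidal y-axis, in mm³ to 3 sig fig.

S_y ≈ 1.57 × 10⁴ mm³

Split into non-overlapping primitives; take the origin at the lower-left of the bounding box.
Vertical leg: 14 × 65, A = 910 mm², x = 7 mm, Ī = 14 863 mm⁴.
Horizontal leg (remainder): 56 × 14, A = 784 mm², x = 42 mm, Ī = 204 885 mm⁴.
Centroid: x̄ = ΣA·x / ΣA = 23.198 mm.
Transfer each piece to the centroidal y-axis using Ī + A·d² with d = x − 23.198:
  vertical leg: d = -16.198 mm → contributes +253 635 mm⁴
  horizontal leg (remainder): d = 18.802 mm → contributes +482 031 mm⁴
Total I = 735 666 mm⁴.
Extreme fibre distance c = 46.802 mm; S = I/c = 15 719 mm³.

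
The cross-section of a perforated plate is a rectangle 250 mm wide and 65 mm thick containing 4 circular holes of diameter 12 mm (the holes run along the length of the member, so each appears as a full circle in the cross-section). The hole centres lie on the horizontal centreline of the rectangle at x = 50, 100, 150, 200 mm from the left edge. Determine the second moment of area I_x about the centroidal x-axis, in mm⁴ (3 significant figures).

Decompose the section into non-overlapping parts with the origin at the bottom-left of its bounding rectangle.
Plate: 250 × 65, A = 16 250 mm², y = 32.5 mm, Ī = 5 721 354 mm⁴.
Hole 1 (subtracted): ⌀12, A = 113.1 mm², y = 32.5 mm, Ī = 1017.9 mm⁴.
Hole 2 (subtracted): ⌀12, A = 113.1 mm², y = 32.5 mm, Ī = 1017.9 mm⁴.
Hole 3 (subtracted): ⌀12, A = 113.1 mm², y = 32.5 mm, Ī = 1017.9 mm⁴.
Hole 4 (subtracted): ⌀12, A = 113.1 mm², y = 32.5 mm, Ī = 1017.9 mm⁴.
By symmetry the centroid is at mid-height, ȳ = 32.5 mm.
All pieces are centred on the centroidal x-axis, so I = ΣĪ (holes subtracted) = 5 717 283 mm⁴.

I_x ≈ 5.72 × 10⁶ mm⁴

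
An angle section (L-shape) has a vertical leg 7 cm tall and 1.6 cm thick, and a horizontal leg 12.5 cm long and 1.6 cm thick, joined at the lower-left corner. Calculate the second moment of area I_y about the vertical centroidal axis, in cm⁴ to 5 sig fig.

Break the section into simple shapes (no overlaps), measuring from the bottom-left corner of the bounding box.
Vertical leg: 1.6 × 7, A = 11.2 cm², x = 0.8 cm, Ī = 2.389333 cm⁴.
Horizontal leg (remainder): 10.9 × 1.6, A = 17.44 cm², x = 7.05 cm, Ī = 172.6705 cm⁴.
Centroid: x̄ = ΣA·x / ΣA = 4.605866 cm.
Transfer each piece to the vertical centroidal axis using Ī + A·d² with d = x − 4.605866:
  vertical leg: d = -3.805866 cm → contributes +164.617 cm⁴
  horizontal leg (remainder): d = 2.444134 cm → contributes +276.8535 cm⁴
Total I = 441.4705 cm⁴.

I_y ≈ 441.47 cm⁴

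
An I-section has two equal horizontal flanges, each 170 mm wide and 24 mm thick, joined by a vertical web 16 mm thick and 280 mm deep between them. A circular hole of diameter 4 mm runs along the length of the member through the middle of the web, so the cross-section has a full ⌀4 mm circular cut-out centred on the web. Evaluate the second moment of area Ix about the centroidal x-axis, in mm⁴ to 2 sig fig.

Treat the section as a set of non-overlapping primitives; coordinates are from the bounding-box lower-left.
Bottom flange: 170 × 24, A = 4 080 mm², y = 12 mm, Ī = 195 840 mm⁴.
Web: 16 × 280, A = 4 480 mm², y = 164 mm, Ī = 29 269 333 mm⁴.
Top flange: 170 × 24, A = 4 080 mm², y = 316 mm, Ī = 195 840 mm⁴.
Hole (subtracted): ⌀4, A = 12.57 mm², y = 164 mm, Ī = 12.57 mm⁴.
By symmetry the centroid is at mid-height, ȳ = 164 mm.
Transfer each piece to the centroidal x-axis using Ī + A·d² with d = y − 164:
  bottom flange: d = -152 mm → contributes +94 460 160 mm⁴
  web: d = 0 mm → contributes +29 269 333 mm⁴
  top flange: d = 152 mm → contributes +94 460 160 mm⁴
  hole: d = 0 mm → contributes −12.57 mm⁴
Total I = 218 189 641 mm⁴.

Ix ≈ 2.2 × 10⁸ mm⁴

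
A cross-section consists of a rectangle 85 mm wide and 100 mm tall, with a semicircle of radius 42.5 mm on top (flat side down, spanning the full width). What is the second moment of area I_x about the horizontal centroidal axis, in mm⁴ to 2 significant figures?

I_x ≈ 1.7 × 10⁷ mm⁴

Decompose the section into non-overlapping parts with the origin at the bottom-left of its bounding rectangle.
Rectangular body: 85 × 100, A = 8 500 mm², y = 50 mm, Ī = 7 083 333 mm⁴.
Semicircular cap: semicircle r = 42.5, A = 2 837 mm², y = 118 mm, Ī = 358 086 mm⁴.
Centroid: ȳ = ΣA·y / ΣA = 67.03 mm.
Transfer each piece to the horizontal centroidal axis using Ī + A·d² with d = y − 67.03:
  rectangular body: d = -17.03 mm → contributes +9 547 649 mm⁴
  semicircular cap: d = 51.01 mm → contributes +7 740 826 mm⁴
Total I = 17 288 475 mm⁴.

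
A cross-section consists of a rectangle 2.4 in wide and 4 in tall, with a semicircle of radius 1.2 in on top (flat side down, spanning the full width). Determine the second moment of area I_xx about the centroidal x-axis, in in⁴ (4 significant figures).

Split into non-overlapping primitives; take the origin at the lower-left of the bounding box.
Rectangular body: 2.4 × 4, A = 9.6 in², y = 2 in, Ī = 12.8 in⁴.
Semicircular cap: semicircle r = 1.2, A = 2.26195 in², y = 4.5093 in, Ī = 0.227592 in⁴.
Centroid: ȳ = ΣA·y / ΣA = 2.4785 in.
Transfer each piece to the centroidal x-axis using Ī + A·d² with d = y − 2.4785:
  rectangular body: d = -0.478496 in → contributes +14.998 in⁴
  semicircular cap: d = 2.0308 in → contributes +9.5562 in⁴
Total I = 24.5542 in⁴.

I_xx ≈ 24.55 in⁴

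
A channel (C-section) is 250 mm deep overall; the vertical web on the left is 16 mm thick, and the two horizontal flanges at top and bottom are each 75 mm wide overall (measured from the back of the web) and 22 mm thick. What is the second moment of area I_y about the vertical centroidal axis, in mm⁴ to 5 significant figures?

I_y ≈ 3.0522 × 10⁶ mm⁴

Treat the section as a set of non-overlapping primitives; coordinates are from the bounding-box lower-left.
Web: 16 × 250, A = 4 000 mm², x = 8 mm, Ī = 85333.33 mm⁴.
Top flange (beyond web): 59 × 22, A = 1 298 mm², x = 45.5 mm, Ī = 376528.2 mm⁴.
Bottom flange (beyond web): 59 × 22, A = 1 298 mm², x = 45.5 mm, Ī = 376528.2 mm⁴.
Centroid: x̄ = ΣA·x / ΣA = 22.75894 mm.
Transfer each piece to the vertical centroidal axis using Ī + A·d² with d = x − 22.75894:
  web: d = -14.75894 mm → contributes +956639.1 mm⁴
  top flange (beyond web): d = 22.74106 mm → contributes +1 047 796 mm⁴
  bottom flange (beyond web): d = 22.74106 mm → contributes +1 047 796 mm⁴
Total I = 3 052 231 mm⁴.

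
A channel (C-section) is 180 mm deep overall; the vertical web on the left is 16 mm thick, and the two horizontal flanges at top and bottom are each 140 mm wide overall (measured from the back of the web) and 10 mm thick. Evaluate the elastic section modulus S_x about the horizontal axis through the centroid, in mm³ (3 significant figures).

Decompose the section into non-overlapping parts with the origin at the bottom-left of its bounding rectangle.
Web: 16 × 180, A = 2 880 mm², y = 90 mm, Ī = 7 776 000 mm⁴.
Top flange (beyond web): 124 × 10, A = 1 240 mm², y = 175 mm, Ī = 10 333 mm⁴.
Bottom flange (beyond web): 124 × 10, A = 1 240 mm², y = 5 mm, Ī = 10 333 mm⁴.
By symmetry the centroid is at mid-height, ȳ = 90 mm.
Transfer each piece to the horizontal axis through the centroid using Ī + A·d² with d = y − 90:
  web: d = 0 mm → contributes +7 776 000 mm⁴
  top flange (beyond web): d = 85 mm → contributes +8 969 333 mm⁴
  bottom flange (beyond web): d = -85 mm → contributes +8 969 333 mm⁴
Total I = 25 714 667 mm⁴.
Extreme fibre distance c = 90 mm; S = I/c = 285 719 mm³.

S_x ≈ 2.86 × 10⁵ mm³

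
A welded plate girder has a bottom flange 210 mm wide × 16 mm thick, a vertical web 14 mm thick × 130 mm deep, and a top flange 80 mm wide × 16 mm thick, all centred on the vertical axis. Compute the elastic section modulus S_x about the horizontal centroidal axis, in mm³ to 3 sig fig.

Treat the section as a set of non-overlapping primitives; coordinates are from the bounding-box lower-left.
Bottom plate: 210 × 16, A = 3 360 mm², y = 8 mm, Ī = 71 680 mm⁴.
Web plate: 14 × 130, A = 1 820 mm², y = 81 mm, Ī = 2 563 167 mm⁴.
Top plate: 80 × 16, A = 1 280 mm², y = 154 mm, Ī = 27 307 mm⁴.
Centroid: ȳ = ΣA·y / ΣA = 57.495 mm.
Transfer each piece to the horizontal centroidal axis using Ī + A·d² with d = y − 57.495:
  bottom plate: d = -49.495 mm → contributes +8 302 975 mm⁴
  web plate: d = 23.505 mm → contributes +3 568 659 mm⁴
  top plate: d = 96.505 mm → contributes +11 948 134 mm⁴
Total I = 23 819 768 mm⁴.
Extreme fibre distance c = 104.5 mm; S = I/c = 227 930 mm³.

S_x ≈ 2.28 × 10⁵ mm³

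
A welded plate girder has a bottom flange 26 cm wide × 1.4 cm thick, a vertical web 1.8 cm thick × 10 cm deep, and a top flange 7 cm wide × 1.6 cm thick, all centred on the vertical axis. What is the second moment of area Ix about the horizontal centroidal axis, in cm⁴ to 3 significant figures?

Ix ≈ 1410 cm⁴

Decompose the section into non-overlapping parts with the origin at the bottom-left of its bounding rectangle.
Bottom plate: 26 × 1.4, A = 36.4 cm², y = 0.7 cm, Ī = 5.9453 cm⁴.
Web plate: 1.8 × 10, A = 18 cm², y = 6.4 cm, Ī = 150 cm⁴.
Top plate: 7 × 1.6, A = 11.2 cm², y = 12.2 cm, Ī = 2.3893 cm⁴.
Centroid: ȳ = ΣA·y / ΣA = 4.2274 cm.
Transfer each piece to the horizontal centroidal axis using Ī + A·d² with d = y − 4.2274:
  bottom plate: d = -3.5274 cm → contributes +458.86 cm⁴
  web plate: d = 2.1726 cm → contributes +234.96 cm⁴
  top plate: d = 7.9726 cm → contributes +714.28 cm⁴
Total I = 1408.1 cm⁴.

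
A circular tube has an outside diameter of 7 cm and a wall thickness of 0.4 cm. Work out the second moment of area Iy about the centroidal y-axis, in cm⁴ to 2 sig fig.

Split into non-overlapping primitives; take the origin at the lower-left of the bounding box.
Outer circle: ⌀7, A = 38.48 cm², x = 3.5 cm, Ī = 117.9 cm⁴.
Bore (subtracted): ⌀6.2, A = 30.19 cm², x = 3.5 cm, Ī = 72.53 cm⁴.
By symmetry the centroid is at mid-width, x̄ = 3.5 cm.
All pieces are centred on the centroidal y-axis, so I = ΣĪ (holes subtracted) = 45.33 cm⁴.

Iy ≈ 45 cm⁴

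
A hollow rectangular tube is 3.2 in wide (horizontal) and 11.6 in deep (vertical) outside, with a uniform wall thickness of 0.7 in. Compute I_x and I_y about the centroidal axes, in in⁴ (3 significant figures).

I_x ≈ 257 in⁴, I_y ≈ 26.7 in⁴

Split into non-overlapping primitives; take the origin at the lower-left of the bounding box.
Outer rectangle: 3.2 × 11.6, A = 37.12 in², y = 5.8 in, Ī = 416.24 in⁴.
Inner void (subtracted): 1.8 × 10.2, A = 18.36 in², y = 5.8 in, Ī = 159.18 in⁴.
By symmetry the centroid is at mid-height, ȳ = 5.8 in.
All pieces are centred on the centroidal x-axis, so I = ΣĪ (holes subtracted) = 257.06 in⁴.
Repeating about the centroidal y-axis gives I_y = 26.719 in⁴.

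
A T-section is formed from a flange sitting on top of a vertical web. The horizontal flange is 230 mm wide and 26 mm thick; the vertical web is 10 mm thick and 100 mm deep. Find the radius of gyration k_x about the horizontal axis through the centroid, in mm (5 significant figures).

k_x ≈ 25.589 mm

Break the section into simple shapes (no overlaps), measuring from the bottom-left corner of the bounding box.
Flange: 230 × 26, A = 5 980 mm², y = 113 mm, Ī = 336873.3 mm⁴.
Web: 10 × 100, A = 1 000 mm², y = 50 mm, Ī = 833333.3 mm⁴.
Centroid: ȳ = ΣA·y / ΣA = 103.9742 mm.
Transfer each piece to the horizontal axis through the centroid using Ī + A·d² with d = y − 103.9742:
  flange: d = 9.025788 mm → contributes +824033.1 mm⁴
  web: d = -53.97421 mm → contributes +3 746 549 mm⁴
Total I = 4 570 582 mm⁴.
Radius of gyration: k = √(I/A) = √(4 570 582 / 6 980) = 25.58928 mm.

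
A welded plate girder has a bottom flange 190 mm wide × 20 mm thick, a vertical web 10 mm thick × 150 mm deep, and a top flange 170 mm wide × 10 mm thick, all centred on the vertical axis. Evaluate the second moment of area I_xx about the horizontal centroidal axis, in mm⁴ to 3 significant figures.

Split into non-overlapping primitives; take the origin at the lower-left of the bounding box.
Bottom plate: 190 × 20, A = 3 800 mm², y = 10 mm, Ī = 126 667 mm⁴.
Web plate: 10 × 150, A = 1 500 mm², y = 95 mm, Ī = 2 812 500 mm⁴.
Top plate: 170 × 10, A = 1 700 mm², y = 175 mm, Ī = 14 167 mm⁴.
Centroid: ȳ = ΣA·y / ΣA = 68.286 mm.
Transfer each piece to the horizontal centroidal axis using Ī + A·d² with d = y − 68.286:
  bottom plate: d = -58.286 mm → contributes +13 036 120 mm⁴
  web plate: d = 26.714 mm → contributes +3 882 980 mm⁴
  top plate: d = 106.71 mm → contributes +19 373 663 mm⁴
Total I = 36 292 762 mm⁴.

I_xx ≈ 3.63 × 10⁷ mm⁴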